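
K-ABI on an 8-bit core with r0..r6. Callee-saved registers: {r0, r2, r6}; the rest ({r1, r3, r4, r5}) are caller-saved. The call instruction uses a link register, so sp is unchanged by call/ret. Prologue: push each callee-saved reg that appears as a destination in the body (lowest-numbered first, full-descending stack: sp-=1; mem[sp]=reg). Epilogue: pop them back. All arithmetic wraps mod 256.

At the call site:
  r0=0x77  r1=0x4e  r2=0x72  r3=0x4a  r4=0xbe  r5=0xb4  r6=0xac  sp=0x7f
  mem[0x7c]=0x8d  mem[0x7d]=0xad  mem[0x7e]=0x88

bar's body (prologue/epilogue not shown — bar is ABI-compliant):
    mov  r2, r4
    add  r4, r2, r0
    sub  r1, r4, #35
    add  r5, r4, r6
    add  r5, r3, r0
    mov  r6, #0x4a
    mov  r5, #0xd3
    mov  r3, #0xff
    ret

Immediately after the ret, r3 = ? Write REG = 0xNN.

REG = 0xff

prologue: push r2 -> mem[0x7e]=0x72, sp=0x7e
prologue: push r6 -> mem[0x7d]=0xac, sp=0x7d
body[0] mov  r2, r4 -> r2=0xbe
body[1] add  r4, r2, r0 -> r4=0x35
body[2] sub  r1, r4, #35 -> r1=0x12
body[3] add  r5, r4, r6 -> r5=0xe1
body[4] add  r5, r3, r0 -> r5=0xc1
body[5] mov  r6, #0x4a -> r6=0x4a
body[6] mov  r5, #0xd3 -> r5=0xd3
body[7] mov  r3, #0xff -> r3=0xff
epilogue: pop r6=0xac, sp=0x7e
epilogue: pop r2=0x72, sp=0x7f
r3 is caller-saved -> body value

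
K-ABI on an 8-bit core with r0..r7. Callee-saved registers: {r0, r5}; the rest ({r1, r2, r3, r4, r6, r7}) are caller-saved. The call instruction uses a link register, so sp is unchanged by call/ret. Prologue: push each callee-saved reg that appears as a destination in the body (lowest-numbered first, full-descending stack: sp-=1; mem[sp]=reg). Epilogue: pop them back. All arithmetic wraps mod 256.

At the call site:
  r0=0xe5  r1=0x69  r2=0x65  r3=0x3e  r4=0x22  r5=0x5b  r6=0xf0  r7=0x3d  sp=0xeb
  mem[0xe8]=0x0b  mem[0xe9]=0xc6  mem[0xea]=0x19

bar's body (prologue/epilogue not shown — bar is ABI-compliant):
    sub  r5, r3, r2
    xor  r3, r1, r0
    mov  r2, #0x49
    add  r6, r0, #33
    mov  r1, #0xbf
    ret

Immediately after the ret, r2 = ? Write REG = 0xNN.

prologue: push r5 → mem[0xea]=0x5b, sp=0xea
body[0] sub  r5, r3, r2 → r5=0xd9
body[1] xor  r3, r1, r0 → r3=0x8c
body[2] mov  r2, #0x49 → r2=0x49
body[3] add  r6, r0, #33 → r6=0x06
body[4] mov  r1, #0xbf → r1=0xbf
epilogue: pop r5=0x5b, sp=0xeb
r2 is caller-saved → body value

REG = 0x49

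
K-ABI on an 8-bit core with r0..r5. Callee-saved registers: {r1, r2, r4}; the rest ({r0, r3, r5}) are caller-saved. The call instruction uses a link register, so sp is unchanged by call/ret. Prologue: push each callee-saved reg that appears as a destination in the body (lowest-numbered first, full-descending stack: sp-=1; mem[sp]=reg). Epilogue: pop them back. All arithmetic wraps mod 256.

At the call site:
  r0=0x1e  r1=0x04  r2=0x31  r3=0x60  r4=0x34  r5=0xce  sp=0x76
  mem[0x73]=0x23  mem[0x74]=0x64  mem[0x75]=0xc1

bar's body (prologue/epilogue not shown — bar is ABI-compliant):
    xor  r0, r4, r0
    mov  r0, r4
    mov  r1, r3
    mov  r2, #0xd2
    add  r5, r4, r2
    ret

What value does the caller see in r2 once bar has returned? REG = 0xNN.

REG = 0x31

prologue: push r1 -> mem[0x75]=0x04, sp=0x75
prologue: push r2 -> mem[0x74]=0x31, sp=0x74
body[0] xor  r0, r4, r0 -> r0=0x2a
body[1] mov  r0, r4 -> r0=0x34
body[2] mov  r1, r3 -> r1=0x60
body[3] mov  r2, #0xd2 -> r2=0xd2
body[4] add  r5, r4, r2 -> r5=0x06
epilogue: pop r2=0x31, sp=0x75
epilogue: pop r1=0x04, sp=0x76
r2 is callee-saved -> restored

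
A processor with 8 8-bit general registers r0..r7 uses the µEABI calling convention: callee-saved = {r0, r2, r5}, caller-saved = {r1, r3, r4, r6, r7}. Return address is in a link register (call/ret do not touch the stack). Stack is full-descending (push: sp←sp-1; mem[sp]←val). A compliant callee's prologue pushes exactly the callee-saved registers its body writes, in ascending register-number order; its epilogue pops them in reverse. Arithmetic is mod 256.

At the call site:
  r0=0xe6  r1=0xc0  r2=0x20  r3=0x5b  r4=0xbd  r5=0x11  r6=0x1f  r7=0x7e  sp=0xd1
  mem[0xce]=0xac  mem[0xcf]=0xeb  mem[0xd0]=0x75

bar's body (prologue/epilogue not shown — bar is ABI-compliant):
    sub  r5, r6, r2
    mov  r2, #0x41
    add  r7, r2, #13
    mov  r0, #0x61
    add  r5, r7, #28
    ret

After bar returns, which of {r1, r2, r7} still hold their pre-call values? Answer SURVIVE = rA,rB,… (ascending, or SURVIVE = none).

prologue: push r0 → mem[0xd0]=0xe6, sp=0xd0
prologue: push r2 → mem[0xcf]=0x20, sp=0xcf
prologue: push r5 → mem[0xce]=0x11, sp=0xce
body[0] sub  r5, r6, r2 → r5=0xff
body[1] mov  r2, #0x41 → r2=0x41
body[2] add  r7, r2, #13 → r7=0x4e
body[3] mov  r0, #0x61 → r0=0x61
body[4] add  r5, r7, #28 → r5=0x6a
epilogue: pop r5=0x11, sp=0xcf
epilogue: pop r2=0x20, sp=0xd0
epilogue: pop r0=0xe6, sp=0xd1
r1: caller-saved, written=False
r2: callee-saved, written=True
r7: caller-saved, written=True

SURVIVE = r1,r2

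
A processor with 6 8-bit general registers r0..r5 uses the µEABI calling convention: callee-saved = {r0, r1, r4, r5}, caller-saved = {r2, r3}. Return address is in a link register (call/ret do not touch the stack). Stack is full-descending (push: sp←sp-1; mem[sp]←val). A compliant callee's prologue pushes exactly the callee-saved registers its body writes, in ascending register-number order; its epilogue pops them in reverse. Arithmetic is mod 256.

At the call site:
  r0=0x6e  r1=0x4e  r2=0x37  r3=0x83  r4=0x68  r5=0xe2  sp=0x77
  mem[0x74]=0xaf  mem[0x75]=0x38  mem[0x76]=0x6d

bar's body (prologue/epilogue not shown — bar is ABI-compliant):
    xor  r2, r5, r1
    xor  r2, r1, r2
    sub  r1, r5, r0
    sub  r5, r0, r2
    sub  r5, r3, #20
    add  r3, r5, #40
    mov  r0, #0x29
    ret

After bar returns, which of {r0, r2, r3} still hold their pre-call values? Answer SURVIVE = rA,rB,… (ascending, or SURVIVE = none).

SURVIVE = r0

prologue: push r0 → mem[0x76]=0x6e, sp=0x76
prologue: push r1 → mem[0x75]=0x4e, sp=0x75
prologue: push r5 → mem[0x74]=0xe2, sp=0x74
body[0] xor  r2, r5, r1 → r2=0xac
body[1] xor  r2, r1, r2 → r2=0xe2
body[2] sub  r1, r5, r0 → r1=0x74
body[3] sub  r5, r0, r2 → r5=0x8c
body[4] sub  r5, r3, #20 → r5=0x6f
body[5] add  r3, r5, #40 → r3=0x97
body[6] mov  r0, #0x29 → r0=0x29
epilogue: pop r5=0xe2, sp=0x75
epilogue: pop r1=0x4e, sp=0x76
epilogue: pop r0=0x6e, sp=0x77
r0: callee-saved, written=True
r2: caller-saved, written=True
r3: caller-saved, written=True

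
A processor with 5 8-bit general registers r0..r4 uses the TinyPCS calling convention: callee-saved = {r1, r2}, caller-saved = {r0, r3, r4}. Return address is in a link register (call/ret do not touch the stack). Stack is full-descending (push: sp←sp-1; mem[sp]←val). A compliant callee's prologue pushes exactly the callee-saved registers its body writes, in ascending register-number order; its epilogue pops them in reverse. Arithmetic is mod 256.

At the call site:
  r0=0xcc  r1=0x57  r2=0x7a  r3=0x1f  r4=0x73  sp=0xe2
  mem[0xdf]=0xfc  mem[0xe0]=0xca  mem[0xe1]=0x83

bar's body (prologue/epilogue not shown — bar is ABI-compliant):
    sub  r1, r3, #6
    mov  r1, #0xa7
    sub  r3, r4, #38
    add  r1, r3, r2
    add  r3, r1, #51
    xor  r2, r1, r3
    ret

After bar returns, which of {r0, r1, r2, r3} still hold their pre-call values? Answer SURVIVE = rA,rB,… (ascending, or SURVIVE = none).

SURVIVE = r0,r1,r2

prologue: push r1 → mem[0xe1]=0x57, sp=0xe1
prologue: push r2 → mem[0xe0]=0x7a, sp=0xe0
body[0] sub  r1, r3, #6 → r1=0x19
body[1] mov  r1, #0xa7 → r1=0xa7
body[2] sub  r3, r4, #38 → r3=0x4d
body[3] add  r1, r3, r2 → r1=0xc7
body[4] add  r3, r1, #51 → r3=0xfa
body[5] xor  r2, r1, r3 → r2=0x3d
epilogue: pop r2=0x7a, sp=0xe1
epilogue: pop r1=0x57, sp=0xe2
r0: caller-saved, written=False
r1: callee-saved, written=True
r2: callee-saved, written=True
r3: caller-saved, written=True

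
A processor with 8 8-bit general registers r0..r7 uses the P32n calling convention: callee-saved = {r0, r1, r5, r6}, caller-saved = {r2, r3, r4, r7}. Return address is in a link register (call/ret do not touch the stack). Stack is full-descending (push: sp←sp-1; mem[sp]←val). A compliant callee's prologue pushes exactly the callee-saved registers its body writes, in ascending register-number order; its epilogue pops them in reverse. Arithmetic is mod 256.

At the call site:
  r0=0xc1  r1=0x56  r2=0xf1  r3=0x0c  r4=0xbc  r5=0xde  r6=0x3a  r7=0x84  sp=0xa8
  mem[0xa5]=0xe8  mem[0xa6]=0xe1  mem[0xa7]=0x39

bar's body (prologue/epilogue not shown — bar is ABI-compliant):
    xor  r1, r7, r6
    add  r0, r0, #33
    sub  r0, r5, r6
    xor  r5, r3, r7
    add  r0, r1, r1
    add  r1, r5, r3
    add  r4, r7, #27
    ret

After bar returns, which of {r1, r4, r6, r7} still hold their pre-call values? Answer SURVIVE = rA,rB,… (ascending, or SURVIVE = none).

prologue: push r0 → mem[0xa7]=0xc1, sp=0xa7
prologue: push r1 → mem[0xa6]=0x56, sp=0xa6
prologue: push r5 → mem[0xa5]=0xde, sp=0xa5
body[0] xor  r1, r7, r6 → r1=0xbe
body[1] add  r0, r0, #33 → r0=0xe2
body[2] sub  r0, r5, r6 → r0=0xa4
body[3] xor  r5, r3, r7 → r5=0x88
body[4] add  r0, r1, r1 → r0=0x7c
body[5] add  r1, r5, r3 → r1=0x94
body[6] add  r4, r7, #27 → r4=0x9f
epilogue: pop r5=0xde, sp=0xa6
epilogue: pop r1=0x56, sp=0xa7
epilogue: pop r0=0xc1, sp=0xa8
r1: callee-saved, written=True
r4: caller-saved, written=True
r6: callee-saved, written=False
r7: caller-saved, written=False

SURVIVE = r1,r6,r7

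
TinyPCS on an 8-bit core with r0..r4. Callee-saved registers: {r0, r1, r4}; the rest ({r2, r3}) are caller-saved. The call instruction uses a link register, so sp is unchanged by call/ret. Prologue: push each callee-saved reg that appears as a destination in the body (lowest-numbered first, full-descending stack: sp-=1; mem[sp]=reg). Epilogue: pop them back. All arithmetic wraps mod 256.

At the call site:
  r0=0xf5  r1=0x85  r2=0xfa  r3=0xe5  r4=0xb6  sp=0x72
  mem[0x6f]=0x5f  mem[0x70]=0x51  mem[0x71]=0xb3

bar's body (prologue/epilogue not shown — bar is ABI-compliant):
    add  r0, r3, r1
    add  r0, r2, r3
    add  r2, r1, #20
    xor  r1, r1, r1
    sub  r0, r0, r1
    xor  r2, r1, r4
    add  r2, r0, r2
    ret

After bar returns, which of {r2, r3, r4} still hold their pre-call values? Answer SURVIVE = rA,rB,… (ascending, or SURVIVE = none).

SURVIVE = r3,r4

prologue: push r0 → mem[0x71]=0xf5, sp=0x71
prologue: push r1 → mem[0x70]=0x85, sp=0x70
body[0] add  r0, r3, r1 → r0=0x6a
body[1] add  r0, r2, r3 → r0=0xdf
body[2] add  r2, r1, #20 → r2=0x99
body[3] xor  r1, r1, r1 → r1=0x00
body[4] sub  r0, r0, r1 → r0=0xdf
body[5] xor  r2, r1, r4 → r2=0xb6
body[6] add  r2, r0, r2 → r2=0x95
epilogue: pop r1=0x85, sp=0x71
epilogue: pop r0=0xf5, sp=0x72
r2: caller-saved, written=True
r3: caller-saved, written=False
r4: callee-saved, written=False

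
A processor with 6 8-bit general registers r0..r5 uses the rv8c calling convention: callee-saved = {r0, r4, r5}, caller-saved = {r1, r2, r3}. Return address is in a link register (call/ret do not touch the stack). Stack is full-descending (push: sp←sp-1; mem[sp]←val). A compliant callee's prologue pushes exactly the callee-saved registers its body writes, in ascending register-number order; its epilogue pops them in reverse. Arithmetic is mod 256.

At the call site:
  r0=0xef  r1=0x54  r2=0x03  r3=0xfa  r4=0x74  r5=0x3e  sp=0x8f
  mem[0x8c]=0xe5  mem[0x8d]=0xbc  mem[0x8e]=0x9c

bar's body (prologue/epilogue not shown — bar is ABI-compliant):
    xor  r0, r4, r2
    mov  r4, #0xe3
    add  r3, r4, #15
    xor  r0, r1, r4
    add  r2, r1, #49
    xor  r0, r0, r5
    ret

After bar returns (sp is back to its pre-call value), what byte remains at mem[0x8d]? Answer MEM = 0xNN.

prologue: push r0 -> mem[0x8e]=0xef, sp=0x8e
prologue: push r4 -> mem[0x8d]=0x74, sp=0x8d
body[0] xor  r0, r4, r2 -> r0=0x77
body[1] mov  r4, #0xe3 -> r4=0xe3
body[2] add  r3, r4, #15 -> r3=0xf2
body[3] xor  r0, r1, r4 -> r0=0xb7
body[4] add  r2, r1, #49 -> r2=0x85
body[5] xor  r0, r0, r5 -> r0=0x89
epilogue: pop r4=0x74, sp=0x8e
epilogue: pop r0=0xef, sp=0x8f
prologue pushed ['r0', 'r4'] at ['0x8e', '0x8d']

MEM = 0x74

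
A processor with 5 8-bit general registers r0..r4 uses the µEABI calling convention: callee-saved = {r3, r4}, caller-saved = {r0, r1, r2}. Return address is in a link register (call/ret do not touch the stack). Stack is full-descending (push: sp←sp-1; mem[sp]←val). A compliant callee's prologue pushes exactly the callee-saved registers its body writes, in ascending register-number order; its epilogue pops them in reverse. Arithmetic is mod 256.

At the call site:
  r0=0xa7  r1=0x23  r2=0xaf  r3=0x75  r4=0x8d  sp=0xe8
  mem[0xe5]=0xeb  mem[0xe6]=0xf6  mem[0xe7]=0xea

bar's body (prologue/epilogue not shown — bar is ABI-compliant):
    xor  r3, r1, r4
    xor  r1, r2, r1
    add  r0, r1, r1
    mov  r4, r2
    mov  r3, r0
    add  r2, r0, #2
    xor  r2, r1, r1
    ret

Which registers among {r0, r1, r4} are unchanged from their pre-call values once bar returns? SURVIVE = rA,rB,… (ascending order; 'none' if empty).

SURVIVE = r4

prologue: push r3 → mem[0xe7]=0x75, sp=0xe7
prologue: push r4 → mem[0xe6]=0x8d, sp=0xe6
body[0] xor  r3, r1, r4 → r3=0xae
body[1] xor  r1, r2, r1 → r1=0x8c
body[2] add  r0, r1, r1 → r0=0x18
body[3] mov  r4, r2 → r4=0xaf
body[4] mov  r3, r0 → r3=0x18
body[5] add  r2, r0, #2 → r2=0x1a
body[6] xor  r2, r1, r1 → r2=0x00
epilogue: pop r4=0x8d, sp=0xe7
epilogue: pop r3=0x75, sp=0xe8
r0: caller-saved, written=True
r1: caller-saved, written=True
r4: callee-saved, written=True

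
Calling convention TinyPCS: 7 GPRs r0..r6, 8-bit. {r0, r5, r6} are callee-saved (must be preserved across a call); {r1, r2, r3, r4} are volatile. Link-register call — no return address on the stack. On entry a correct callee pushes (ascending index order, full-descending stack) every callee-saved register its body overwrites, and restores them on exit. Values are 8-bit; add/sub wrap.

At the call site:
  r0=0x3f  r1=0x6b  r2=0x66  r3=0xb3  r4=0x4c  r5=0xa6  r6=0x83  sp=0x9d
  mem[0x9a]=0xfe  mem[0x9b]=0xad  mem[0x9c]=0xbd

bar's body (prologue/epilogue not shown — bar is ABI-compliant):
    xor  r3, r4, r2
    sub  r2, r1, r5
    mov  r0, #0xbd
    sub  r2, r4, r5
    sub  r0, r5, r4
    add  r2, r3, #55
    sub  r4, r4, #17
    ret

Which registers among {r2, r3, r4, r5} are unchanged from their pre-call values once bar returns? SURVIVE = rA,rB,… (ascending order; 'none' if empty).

SURVIVE = r5

prologue: push r0 → mem[0x9c]=0x3f, sp=0x9c
body[0] xor  r3, r4, r2 → r3=0x2a
body[1] sub  r2, r1, r5 → r2=0xc5
body[2] mov  r0, #0xbd → r0=0xbd
body[3] sub  r2, r4, r5 → r2=0xa6
body[4] sub  r0, r5, r4 → r0=0x5a
body[5] add  r2, r3, #55 → r2=0x61
body[6] sub  r4, r4, #17 → r4=0x3b
epilogue: pop r0=0x3f, sp=0x9d
r2: caller-saved, written=True
r3: caller-saved, written=True
r4: caller-saved, written=True
r5: callee-saved, written=False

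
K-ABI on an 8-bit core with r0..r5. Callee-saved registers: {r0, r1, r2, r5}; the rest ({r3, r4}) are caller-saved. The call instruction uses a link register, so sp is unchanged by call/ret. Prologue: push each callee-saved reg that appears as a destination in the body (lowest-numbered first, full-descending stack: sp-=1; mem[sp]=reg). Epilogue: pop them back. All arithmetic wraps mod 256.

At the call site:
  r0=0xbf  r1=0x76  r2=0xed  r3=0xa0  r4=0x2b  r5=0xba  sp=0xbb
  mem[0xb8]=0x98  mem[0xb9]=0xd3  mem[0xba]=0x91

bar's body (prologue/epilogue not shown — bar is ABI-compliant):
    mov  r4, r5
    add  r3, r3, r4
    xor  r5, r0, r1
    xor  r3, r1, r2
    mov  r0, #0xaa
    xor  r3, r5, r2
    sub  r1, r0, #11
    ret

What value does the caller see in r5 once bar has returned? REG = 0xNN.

prologue: push r0 → mem[0xba]=0xbf, sp=0xba
prologue: push r1 → mem[0xb9]=0x76, sp=0xb9
prologue: push r5 → mem[0xb8]=0xba, sp=0xb8
body[0] mov  r4, r5 → r4=0xba
body[1] add  r3, r3, r4 → r3=0x5a
body[2] xor  r5, r0, r1 → r5=0xc9
body[3] xor  r3, r1, r2 → r3=0x9b
body[4] mov  r0, #0xaa → r0=0xaa
body[5] xor  r3, r5, r2 → r3=0x24
body[6] sub  r1, r0, #11 → r1=0x9f
epilogue: pop r5=0xba, sp=0xb9
epilogue: pop r1=0x76, sp=0xba
epilogue: pop r0=0xbf, sp=0xbb
r5 is callee-saved → restored

REG = 0xba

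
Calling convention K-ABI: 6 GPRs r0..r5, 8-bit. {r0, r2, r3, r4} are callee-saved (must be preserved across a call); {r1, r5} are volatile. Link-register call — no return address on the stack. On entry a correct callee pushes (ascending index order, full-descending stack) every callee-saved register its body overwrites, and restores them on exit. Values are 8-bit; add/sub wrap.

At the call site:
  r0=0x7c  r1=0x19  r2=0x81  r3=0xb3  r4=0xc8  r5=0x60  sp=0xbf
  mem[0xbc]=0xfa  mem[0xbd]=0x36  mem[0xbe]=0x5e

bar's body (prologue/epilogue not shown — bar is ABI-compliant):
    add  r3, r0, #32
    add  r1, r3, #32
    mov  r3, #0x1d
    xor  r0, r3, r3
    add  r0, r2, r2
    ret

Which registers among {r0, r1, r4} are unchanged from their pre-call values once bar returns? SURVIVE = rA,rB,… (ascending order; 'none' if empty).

SURVIVE = r0,r4

prologue: push r0 → mem[0xbe]=0x7c, sp=0xbe
prologue: push r3 → mem[0xbd]=0xb3, sp=0xbd
body[0] add  r3, r0, #32 → r3=0x9c
body[1] add  r1, r3, #32 → r1=0xbc
body[2] mov  r3, #0x1d → r3=0x1d
body[3] xor  r0, r3, r3 → r0=0x00
body[4] add  r0, r2, r2 → r0=0x02
epilogue: pop r3=0xb3, sp=0xbe
epilogue: pop r0=0x7c, sp=0xbf
r0: callee-saved, written=True
r1: caller-saved, written=True
r4: callee-saved, written=False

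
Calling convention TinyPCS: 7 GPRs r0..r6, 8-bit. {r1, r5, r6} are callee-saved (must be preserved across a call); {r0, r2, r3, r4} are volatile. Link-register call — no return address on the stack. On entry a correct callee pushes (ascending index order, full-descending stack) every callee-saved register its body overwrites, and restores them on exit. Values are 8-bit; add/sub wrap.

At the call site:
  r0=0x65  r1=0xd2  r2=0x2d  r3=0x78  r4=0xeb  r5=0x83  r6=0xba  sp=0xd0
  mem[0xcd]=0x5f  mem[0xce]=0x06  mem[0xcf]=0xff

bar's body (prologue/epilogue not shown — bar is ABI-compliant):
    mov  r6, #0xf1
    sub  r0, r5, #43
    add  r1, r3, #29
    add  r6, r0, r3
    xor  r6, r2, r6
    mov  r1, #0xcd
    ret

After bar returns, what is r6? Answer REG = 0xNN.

REG = 0xba

prologue: push r1 -> mem[0xcf]=0xd2, sp=0xcf
prologue: push r6 -> mem[0xce]=0xba, sp=0xce
body[0] mov  r6, #0xf1 -> r6=0xf1
body[1] sub  r0, r5, #43 -> r0=0x58
body[2] add  r1, r3, #29 -> r1=0x95
body[3] add  r6, r0, r3 -> r6=0xd0
body[4] xor  r6, r2, r6 -> r6=0xfd
body[5] mov  r1, #0xcd -> r1=0xcd
epilogue: pop r6=0xba, sp=0xcf
epilogue: pop r1=0xd2, sp=0xd0
r6 is callee-saved -> restored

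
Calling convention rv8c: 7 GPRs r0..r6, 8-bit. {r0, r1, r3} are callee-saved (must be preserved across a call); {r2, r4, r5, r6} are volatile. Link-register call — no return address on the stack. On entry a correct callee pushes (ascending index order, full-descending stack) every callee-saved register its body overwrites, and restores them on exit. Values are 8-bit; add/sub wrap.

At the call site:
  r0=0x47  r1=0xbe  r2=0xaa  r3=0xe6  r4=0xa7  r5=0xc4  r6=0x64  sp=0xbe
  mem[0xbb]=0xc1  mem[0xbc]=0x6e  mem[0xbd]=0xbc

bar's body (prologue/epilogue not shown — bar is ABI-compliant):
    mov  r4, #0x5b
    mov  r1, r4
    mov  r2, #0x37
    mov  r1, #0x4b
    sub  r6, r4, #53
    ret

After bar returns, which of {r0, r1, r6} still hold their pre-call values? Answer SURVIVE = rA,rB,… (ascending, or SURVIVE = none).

SURVIVE = r0,r1

prologue: push r1 → mem[0xbd]=0xbe, sp=0xbd
body[0] mov  r4, #0x5b → r4=0x5b
body[1] mov  r1, r4 → r1=0x5b
body[2] mov  r2, #0x37 → r2=0x37
body[3] mov  r1, #0x4b → r1=0x4b
body[4] sub  r6, r4, #53 → r6=0x26
epilogue: pop r1=0xbe, sp=0xbe
r0: callee-saved, written=False
r1: callee-saved, written=True
r6: caller-saved, written=True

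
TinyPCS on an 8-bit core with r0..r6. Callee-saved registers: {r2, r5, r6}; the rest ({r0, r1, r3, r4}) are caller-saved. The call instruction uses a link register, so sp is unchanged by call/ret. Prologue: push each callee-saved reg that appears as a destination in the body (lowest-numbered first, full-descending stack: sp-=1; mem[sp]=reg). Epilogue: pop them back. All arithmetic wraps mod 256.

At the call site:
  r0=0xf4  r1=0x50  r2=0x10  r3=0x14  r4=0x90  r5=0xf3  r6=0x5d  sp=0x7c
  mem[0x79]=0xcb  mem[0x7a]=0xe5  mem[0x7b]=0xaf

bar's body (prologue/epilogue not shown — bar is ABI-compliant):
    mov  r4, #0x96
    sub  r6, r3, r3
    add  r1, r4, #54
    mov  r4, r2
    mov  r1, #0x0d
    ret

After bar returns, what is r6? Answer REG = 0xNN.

REG = 0x5d

prologue: push r6 -> mem[0x7b]=0x5d, sp=0x7b
body[0] mov  r4, #0x96 -> r4=0x96
body[1] sub  r6, r3, r3 -> r6=0x00
body[2] add  r1, r4, #54 -> r1=0xcc
body[3] mov  r4, r2 -> r4=0x10
body[4] mov  r1, #0x0d -> r1=0x0d
epilogue: pop r6=0x5d, sp=0x7c
r6 is callee-saved -> restored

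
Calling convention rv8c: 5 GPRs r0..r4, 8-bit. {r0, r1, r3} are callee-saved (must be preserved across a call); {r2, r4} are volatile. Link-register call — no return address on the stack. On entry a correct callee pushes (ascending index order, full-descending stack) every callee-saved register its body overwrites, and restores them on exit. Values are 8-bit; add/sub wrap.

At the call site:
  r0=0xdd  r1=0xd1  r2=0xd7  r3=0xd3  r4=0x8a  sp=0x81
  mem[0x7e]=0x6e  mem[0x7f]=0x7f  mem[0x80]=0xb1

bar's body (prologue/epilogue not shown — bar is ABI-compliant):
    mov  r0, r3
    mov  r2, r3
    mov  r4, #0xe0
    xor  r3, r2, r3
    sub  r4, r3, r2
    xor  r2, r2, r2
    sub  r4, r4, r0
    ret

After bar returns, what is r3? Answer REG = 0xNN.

prologue: push r0 → mem[0x80]=0xdd, sp=0x80
prologue: push r3 → mem[0x7f]=0xd3, sp=0x7f
body[0] mov  r0, r3 → r0=0xd3
body[1] mov  r2, r3 → r2=0xd3
body[2] mov  r4, #0xe0 → r4=0xe0
body[3] xor  r3, r2, r3 → r3=0x00
body[4] sub  r4, r3, r2 → r4=0x2d
body[5] xor  r2, r2, r2 → r2=0x00
body[6] sub  r4, r4, r0 → r4=0x5a
epilogue: pop r3=0xd3, sp=0x80
epilogue: pop r0=0xdd, sp=0x81
r3 is callee-saved → restored

REG = 0xd3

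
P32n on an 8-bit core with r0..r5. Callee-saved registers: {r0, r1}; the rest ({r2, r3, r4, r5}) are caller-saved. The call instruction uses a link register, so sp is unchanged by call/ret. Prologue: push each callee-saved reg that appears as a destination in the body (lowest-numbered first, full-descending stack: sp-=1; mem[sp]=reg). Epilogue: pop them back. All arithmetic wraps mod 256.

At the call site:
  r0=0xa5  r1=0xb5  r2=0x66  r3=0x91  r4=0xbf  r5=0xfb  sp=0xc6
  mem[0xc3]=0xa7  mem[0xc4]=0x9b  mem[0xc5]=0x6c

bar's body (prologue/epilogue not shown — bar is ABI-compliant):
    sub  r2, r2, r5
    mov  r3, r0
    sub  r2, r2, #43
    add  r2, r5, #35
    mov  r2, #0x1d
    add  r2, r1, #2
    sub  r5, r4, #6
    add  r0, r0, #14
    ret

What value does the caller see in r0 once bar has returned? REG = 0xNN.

REG = 0xa5

prologue: push r0 -> mem[0xc5]=0xa5, sp=0xc5
body[0] sub  r2, r2, r5 -> r2=0x6b
body[1] mov  r3, r0 -> r3=0xa5
body[2] sub  r2, r2, #43 -> r2=0x40
body[3] add  r2, r5, #35 -> r2=0x1e
body[4] mov  r2, #0x1d -> r2=0x1d
body[5] add  r2, r1, #2 -> r2=0xb7
body[6] sub  r5, r4, #6 -> r5=0xb9
body[7] add  r0, r0, #14 -> r0=0xb3
epilogue: pop r0=0xa5, sp=0xc6
r0 is callee-saved -> restored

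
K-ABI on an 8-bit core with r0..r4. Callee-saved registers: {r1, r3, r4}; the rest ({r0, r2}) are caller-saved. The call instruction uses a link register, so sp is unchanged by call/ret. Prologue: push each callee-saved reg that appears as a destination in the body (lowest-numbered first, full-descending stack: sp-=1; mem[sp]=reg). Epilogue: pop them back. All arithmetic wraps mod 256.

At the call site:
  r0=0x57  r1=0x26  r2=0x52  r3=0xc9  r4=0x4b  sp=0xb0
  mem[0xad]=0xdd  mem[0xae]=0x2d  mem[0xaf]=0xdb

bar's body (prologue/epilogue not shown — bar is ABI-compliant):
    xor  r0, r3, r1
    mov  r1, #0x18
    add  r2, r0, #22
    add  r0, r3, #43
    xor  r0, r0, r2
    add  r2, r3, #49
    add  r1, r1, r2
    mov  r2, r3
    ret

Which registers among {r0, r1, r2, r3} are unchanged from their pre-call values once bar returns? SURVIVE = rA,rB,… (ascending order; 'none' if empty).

SURVIVE = r1,r3

prologue: push r1 → mem[0xaf]=0x26, sp=0xaf
body[0] xor  r0, r3, r1 → r0=0xef
body[1] mov  r1, #0x18 → r1=0x18
body[2] add  r2, r0, #22 → r2=0x05
body[3] add  r0, r3, #43 → r0=0xf4
body[4] xor  r0, r0, r2 → r0=0xf1
body[5] add  r2, r3, #49 → r2=0xfa
body[6] add  r1, r1, r2 → r1=0x12
body[7] mov  r2, r3 → r2=0xc9
epilogue: pop r1=0x26, sp=0xb0
r0: caller-saved, written=True
r1: callee-saved, written=True
r2: caller-saved, written=True
r3: callee-saved, written=False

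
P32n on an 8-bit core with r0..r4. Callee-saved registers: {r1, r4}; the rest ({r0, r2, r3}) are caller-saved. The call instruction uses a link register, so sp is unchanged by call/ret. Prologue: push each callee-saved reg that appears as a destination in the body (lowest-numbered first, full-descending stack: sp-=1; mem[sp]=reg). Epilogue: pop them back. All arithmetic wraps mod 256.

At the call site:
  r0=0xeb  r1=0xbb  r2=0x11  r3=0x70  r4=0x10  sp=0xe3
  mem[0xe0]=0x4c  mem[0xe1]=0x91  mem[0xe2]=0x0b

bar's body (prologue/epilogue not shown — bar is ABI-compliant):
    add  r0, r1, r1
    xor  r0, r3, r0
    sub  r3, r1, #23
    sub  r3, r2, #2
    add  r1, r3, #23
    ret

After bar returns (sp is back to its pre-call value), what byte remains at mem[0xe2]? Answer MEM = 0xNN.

MEM = 0xbb

prologue: push r1 → mem[0xe2]=0xbb, sp=0xe2
body[0] add  r0, r1, r1 → r0=0x76
body[1] xor  r0, r3, r0 → r0=0x06
body[2] sub  r3, r1, #23 → r3=0xa4
body[3] sub  r3, r2, #2 → r3=0x0f
body[4] add  r1, r3, #23 → r1=0x26
epilogue: pop r1=0xbb, sp=0xe3
prologue pushed ['r1'] at ['0xe2']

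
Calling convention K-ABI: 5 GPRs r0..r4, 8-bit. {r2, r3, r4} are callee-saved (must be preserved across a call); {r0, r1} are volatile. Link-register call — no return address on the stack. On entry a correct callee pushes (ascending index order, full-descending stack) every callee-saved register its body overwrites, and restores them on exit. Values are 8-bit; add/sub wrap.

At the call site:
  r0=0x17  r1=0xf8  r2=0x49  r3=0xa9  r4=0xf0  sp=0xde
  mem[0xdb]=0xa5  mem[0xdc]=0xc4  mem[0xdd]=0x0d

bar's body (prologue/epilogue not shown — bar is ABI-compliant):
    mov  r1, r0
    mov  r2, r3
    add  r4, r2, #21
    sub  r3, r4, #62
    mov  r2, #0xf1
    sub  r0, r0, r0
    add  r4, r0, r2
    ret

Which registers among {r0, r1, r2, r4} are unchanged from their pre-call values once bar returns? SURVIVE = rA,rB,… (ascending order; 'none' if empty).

SURVIVE = r2,r4

prologue: push r2 -> mem[0xdd]=0x49, sp=0xdd
prologue: push r3 -> mem[0xdc]=0xa9, sp=0xdc
prologue: push r4 -> mem[0xdb]=0xf0, sp=0xdb
body[0] mov  r1, r0 -> r1=0x17
body[1] mov  r2, r3 -> r2=0xa9
body[2] add  r4, r2, #21 -> r4=0xbe
body[3] sub  r3, r4, #62 -> r3=0x80
body[4] mov  r2, #0xf1 -> r2=0xf1
body[5] sub  r0, r0, r0 -> r0=0x00
body[6] add  r4, r0, r2 -> r4=0xf1
epilogue: pop r4=0xf0, sp=0xdc
epilogue: pop r3=0xa9, sp=0xdd
epilogue: pop r2=0x49, sp=0xde
r0: caller-saved, written=True
r1: caller-saved, written=True
r2: callee-saved, written=True
r4: callee-saved, written=True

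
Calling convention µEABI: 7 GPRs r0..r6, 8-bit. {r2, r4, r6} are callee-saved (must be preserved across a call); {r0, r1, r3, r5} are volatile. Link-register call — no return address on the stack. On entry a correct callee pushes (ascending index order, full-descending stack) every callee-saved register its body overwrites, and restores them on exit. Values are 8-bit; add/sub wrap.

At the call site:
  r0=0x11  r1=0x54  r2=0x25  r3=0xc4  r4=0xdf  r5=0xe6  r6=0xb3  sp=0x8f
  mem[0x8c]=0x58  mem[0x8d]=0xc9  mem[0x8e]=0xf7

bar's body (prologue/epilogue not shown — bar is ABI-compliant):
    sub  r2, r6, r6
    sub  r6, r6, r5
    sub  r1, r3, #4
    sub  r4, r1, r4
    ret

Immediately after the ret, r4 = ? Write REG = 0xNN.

REG = 0xdf

prologue: push r2 → mem[0x8e]=0x25, sp=0x8e
prologue: push r4 → mem[0x8d]=0xdf, sp=0x8d
prologue: push r6 → mem[0x8c]=0xb3, sp=0x8c
body[0] sub  r2, r6, r6 → r2=0x00
body[1] sub  r6, r6, r5 → r6=0xcd
body[2] sub  r1, r3, #4 → r1=0xc0
body[3] sub  r4, r1, r4 → r4=0xe1
epilogue: pop r6=0xb3, sp=0x8d
epilogue: pop r4=0xdf, sp=0x8e
epilogue: pop r2=0x25, sp=0x8f
r4 is callee-saved → restored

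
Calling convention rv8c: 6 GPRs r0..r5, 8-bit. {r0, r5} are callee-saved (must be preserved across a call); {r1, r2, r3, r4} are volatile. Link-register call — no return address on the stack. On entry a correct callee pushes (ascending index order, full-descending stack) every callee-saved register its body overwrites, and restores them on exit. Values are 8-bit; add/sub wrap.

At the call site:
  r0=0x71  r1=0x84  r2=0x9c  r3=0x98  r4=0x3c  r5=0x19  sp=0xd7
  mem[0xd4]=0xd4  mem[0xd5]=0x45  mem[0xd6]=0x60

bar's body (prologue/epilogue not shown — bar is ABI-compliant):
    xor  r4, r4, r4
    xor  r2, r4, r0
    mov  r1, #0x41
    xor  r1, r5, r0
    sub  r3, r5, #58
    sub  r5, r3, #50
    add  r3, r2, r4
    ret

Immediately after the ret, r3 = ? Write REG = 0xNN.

REG = 0x71

prologue: push r5 -> mem[0xd6]=0x19, sp=0xd6
body[0] xor  r4, r4, r4 -> r4=0x00
body[1] xor  r2, r4, r0 -> r2=0x71
body[2] mov  r1, #0x41 -> r1=0x41
body[3] xor  r1, r5, r0 -> r1=0x68
body[4] sub  r3, r5, #58 -> r3=0xdf
body[5] sub  r5, r3, #50 -> r5=0xad
body[6] add  r3, r2, r4 -> r3=0x71
epilogue: pop r5=0x19, sp=0xd7
r3 is caller-saved -> body value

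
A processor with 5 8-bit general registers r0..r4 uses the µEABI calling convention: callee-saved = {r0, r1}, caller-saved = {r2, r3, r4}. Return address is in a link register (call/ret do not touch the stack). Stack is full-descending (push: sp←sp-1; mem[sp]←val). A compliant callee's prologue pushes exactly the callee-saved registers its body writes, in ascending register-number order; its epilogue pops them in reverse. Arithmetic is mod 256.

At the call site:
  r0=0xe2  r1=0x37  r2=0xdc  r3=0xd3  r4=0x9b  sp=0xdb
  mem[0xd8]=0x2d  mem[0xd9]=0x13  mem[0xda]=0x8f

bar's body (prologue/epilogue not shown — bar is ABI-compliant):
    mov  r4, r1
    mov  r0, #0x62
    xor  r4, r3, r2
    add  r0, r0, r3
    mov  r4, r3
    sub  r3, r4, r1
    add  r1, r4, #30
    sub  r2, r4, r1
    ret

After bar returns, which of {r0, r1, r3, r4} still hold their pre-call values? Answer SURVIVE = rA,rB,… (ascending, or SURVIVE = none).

SURVIVE = r0,r1

prologue: push r0 -> mem[0xda]=0xe2, sp=0xda
prologue: push r1 -> mem[0xd9]=0x37, sp=0xd9
body[0] mov  r4, r1 -> r4=0x37
body[1] mov  r0, #0x62 -> r0=0x62
body[2] xor  r4, r3, r2 -> r4=0x0f
body[3] add  r0, r0, r3 -> r0=0x35
body[4] mov  r4, r3 -> r4=0xd3
body[5] sub  r3, r4, r1 -> r3=0x9c
body[6] add  r1, r4, #30 -> r1=0xf1
body[7] sub  r2, r4, r1 -> r2=0xe2
epilogue: pop r1=0x37, sp=0xda
epilogue: pop r0=0xe2, sp=0xdb
r0: callee-saved, written=True
r1: callee-saved, written=True
r3: caller-saved, written=True
r4: caller-saved, written=True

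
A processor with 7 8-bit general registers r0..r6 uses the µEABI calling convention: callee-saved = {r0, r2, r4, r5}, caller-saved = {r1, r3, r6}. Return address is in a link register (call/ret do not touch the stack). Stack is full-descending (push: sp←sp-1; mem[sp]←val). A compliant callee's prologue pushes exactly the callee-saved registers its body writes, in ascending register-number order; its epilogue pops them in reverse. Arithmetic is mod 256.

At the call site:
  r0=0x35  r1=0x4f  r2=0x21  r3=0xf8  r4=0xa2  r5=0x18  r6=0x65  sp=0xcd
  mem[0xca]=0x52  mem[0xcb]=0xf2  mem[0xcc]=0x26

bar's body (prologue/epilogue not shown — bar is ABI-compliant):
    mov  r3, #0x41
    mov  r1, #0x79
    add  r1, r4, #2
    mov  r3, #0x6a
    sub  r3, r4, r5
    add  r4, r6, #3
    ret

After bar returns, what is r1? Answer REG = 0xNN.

prologue: push r4 -> mem[0xcc]=0xa2, sp=0xcc
body[0] mov  r3, #0x41 -> r3=0x41
body[1] mov  r1, #0x79 -> r1=0x79
body[2] add  r1, r4, #2 -> r1=0xa4
body[3] mov  r3, #0x6a -> r3=0x6a
body[4] sub  r3, r4, r5 -> r3=0x8a
body[5] add  r4, r6, #3 -> r4=0x68
epilogue: pop r4=0xa2, sp=0xcd
r1 is caller-saved -> body value

REG = 0xa4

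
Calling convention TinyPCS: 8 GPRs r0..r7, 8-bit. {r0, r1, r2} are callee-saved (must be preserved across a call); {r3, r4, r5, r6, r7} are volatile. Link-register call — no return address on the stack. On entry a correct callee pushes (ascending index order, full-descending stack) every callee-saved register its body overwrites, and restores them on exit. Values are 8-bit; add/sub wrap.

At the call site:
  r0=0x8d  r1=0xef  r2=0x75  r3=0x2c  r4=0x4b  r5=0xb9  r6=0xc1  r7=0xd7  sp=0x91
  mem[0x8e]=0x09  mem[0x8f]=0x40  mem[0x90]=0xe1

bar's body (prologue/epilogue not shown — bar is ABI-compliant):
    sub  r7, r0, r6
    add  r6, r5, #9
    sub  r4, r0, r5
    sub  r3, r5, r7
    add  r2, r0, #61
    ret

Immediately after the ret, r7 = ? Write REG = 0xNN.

prologue: push r2 → mem[0x90]=0x75, sp=0x90
body[0] sub  r7, r0, r6 → r7=0xcc
body[1] add  r6, r5, #9 → r6=0xc2
body[2] sub  r4, r0, r5 → r4=0xd4
body[3] sub  r3, r5, r7 → r3=0xed
body[4] add  r2, r0, #61 → r2=0xca
epilogue: pop r2=0x75, sp=0x91
r7 is caller-saved → body value

REG = 0xcc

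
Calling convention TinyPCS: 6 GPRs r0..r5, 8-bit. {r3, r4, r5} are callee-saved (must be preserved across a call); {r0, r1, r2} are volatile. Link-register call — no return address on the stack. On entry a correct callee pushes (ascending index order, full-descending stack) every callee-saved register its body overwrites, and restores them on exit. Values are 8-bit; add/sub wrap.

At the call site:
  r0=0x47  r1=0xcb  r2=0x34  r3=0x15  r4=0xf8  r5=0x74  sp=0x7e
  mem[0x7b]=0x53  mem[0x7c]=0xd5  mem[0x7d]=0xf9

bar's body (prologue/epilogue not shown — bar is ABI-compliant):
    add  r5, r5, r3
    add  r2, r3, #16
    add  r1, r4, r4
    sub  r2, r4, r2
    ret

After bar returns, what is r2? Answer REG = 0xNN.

prologue: push r5 → mem[0x7d]=0x74, sp=0x7d
body[0] add  r5, r5, r3 → r5=0x89
body[1] add  r2, r3, #16 → r2=0x25
body[2] add  r1, r4, r4 → r1=0xf0
body[3] sub  r2, r4, r2 → r2=0xd3
epilogue: pop r5=0x74, sp=0x7e
r2 is caller-saved → body value

REG = 0xd3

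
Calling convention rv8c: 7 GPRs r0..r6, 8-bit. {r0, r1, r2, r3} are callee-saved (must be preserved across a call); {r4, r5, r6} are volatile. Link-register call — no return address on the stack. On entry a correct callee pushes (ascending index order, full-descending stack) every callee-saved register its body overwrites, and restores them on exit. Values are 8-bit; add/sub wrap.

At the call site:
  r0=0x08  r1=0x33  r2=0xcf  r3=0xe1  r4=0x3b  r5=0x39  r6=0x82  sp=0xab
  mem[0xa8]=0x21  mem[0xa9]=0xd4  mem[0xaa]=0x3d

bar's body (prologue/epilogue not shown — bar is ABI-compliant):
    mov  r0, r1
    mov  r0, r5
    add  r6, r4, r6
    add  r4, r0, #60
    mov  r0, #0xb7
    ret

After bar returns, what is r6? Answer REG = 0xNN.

prologue: push r0 -> mem[0xaa]=0x08, sp=0xaa
body[0] mov  r0, r1 -> r0=0x33
body[1] mov  r0, r5 -> r0=0x39
body[2] add  r6, r4, r6 -> r6=0xbd
body[3] add  r4, r0, #60 -> r4=0x75
body[4] mov  r0, #0xb7 -> r0=0xb7
epilogue: pop r0=0x08, sp=0xab
r6 is caller-saved -> body value

REG = 0xbd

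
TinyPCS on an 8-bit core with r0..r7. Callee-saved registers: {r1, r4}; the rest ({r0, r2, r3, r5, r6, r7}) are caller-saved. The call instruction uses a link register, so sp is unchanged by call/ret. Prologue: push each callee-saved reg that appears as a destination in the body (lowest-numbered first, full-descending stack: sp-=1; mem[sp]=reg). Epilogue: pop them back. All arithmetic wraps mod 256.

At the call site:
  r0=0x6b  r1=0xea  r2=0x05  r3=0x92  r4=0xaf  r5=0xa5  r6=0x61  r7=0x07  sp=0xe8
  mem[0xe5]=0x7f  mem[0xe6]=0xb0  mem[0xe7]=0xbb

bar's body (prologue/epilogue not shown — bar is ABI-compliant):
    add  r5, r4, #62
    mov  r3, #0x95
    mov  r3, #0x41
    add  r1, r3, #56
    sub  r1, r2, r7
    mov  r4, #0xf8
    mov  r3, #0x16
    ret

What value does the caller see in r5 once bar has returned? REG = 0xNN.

prologue: push r1 → mem[0xe7]=0xea, sp=0xe7
prologue: push r4 → mem[0xe6]=0xaf, sp=0xe6
body[0] add  r5, r4, #62 → r5=0xed
body[1] mov  r3, #0x95 → r3=0x95
body[2] mov  r3, #0x41 → r3=0x41
body[3] add  r1, r3, #56 → r1=0x79
body[4] sub  r1, r2, r7 → r1=0xfe
body[5] mov  r4, #0xf8 → r4=0xf8
body[6] mov  r3, #0x16 → r3=0x16
epilogue: pop r4=0xaf, sp=0xe7
epilogue: pop r1=0xea, sp=0xe8
r5 is caller-saved → body value

REG = 0xed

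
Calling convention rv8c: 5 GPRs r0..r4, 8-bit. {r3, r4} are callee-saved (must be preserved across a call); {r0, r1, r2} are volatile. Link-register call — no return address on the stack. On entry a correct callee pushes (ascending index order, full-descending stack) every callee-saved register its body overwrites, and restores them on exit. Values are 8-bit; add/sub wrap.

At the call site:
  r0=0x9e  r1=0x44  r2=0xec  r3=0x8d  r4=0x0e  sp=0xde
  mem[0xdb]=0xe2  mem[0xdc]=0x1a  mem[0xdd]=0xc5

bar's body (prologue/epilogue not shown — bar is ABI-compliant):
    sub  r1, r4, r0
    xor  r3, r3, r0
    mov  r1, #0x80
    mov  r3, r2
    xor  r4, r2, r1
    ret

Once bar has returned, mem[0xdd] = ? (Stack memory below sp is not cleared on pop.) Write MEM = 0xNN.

prologue: push r3 → mem[0xdd]=0x8d, sp=0xdd
prologue: push r4 → mem[0xdc]=0x0e, sp=0xdc
body[0] sub  r1, r4, r0 → r1=0x70
body[1] xor  r3, r3, r0 → r3=0x13
body[2] mov  r1, #0x80 → r1=0x80
body[3] mov  r3, r2 → r3=0xec
body[4] xor  r4, r2, r1 → r4=0x6c
epilogue: pop r4=0x0e, sp=0xdd
epilogue: pop r3=0x8d, sp=0xde
prologue pushed ['r3', 'r4'] at ['0xdd', '0xdc']

MEM = 0x8d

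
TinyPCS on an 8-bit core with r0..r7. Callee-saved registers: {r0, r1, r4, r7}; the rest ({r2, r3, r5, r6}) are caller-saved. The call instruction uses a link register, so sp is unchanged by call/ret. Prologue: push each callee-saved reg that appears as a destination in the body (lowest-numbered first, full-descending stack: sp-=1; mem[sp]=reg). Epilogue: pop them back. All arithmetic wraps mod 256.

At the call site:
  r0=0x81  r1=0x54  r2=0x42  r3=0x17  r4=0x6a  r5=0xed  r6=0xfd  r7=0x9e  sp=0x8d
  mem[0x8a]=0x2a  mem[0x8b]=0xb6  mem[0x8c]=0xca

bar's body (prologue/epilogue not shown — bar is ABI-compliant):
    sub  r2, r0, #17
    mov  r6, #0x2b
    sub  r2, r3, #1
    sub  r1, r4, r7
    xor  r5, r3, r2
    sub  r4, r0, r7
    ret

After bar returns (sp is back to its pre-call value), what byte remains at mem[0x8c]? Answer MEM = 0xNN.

MEM = 0x54

prologue: push r1 -> mem[0x8c]=0x54, sp=0x8c
prologue: push r4 -> mem[0x8b]=0x6a, sp=0x8b
body[0] sub  r2, r0, #17 -> r2=0x70
body[1] mov  r6, #0x2b -> r6=0x2b
body[2] sub  r2, r3, #1 -> r2=0x16
body[3] sub  r1, r4, r7 -> r1=0xcc
body[4] xor  r5, r3, r2 -> r5=0x01
body[5] sub  r4, r0, r7 -> r4=0xe3
epilogue: pop r4=0x6a, sp=0x8c
epilogue: pop r1=0x54, sp=0x8d
prologue pushed ['r1', 'r4'] at ['0x8c', '0x8b']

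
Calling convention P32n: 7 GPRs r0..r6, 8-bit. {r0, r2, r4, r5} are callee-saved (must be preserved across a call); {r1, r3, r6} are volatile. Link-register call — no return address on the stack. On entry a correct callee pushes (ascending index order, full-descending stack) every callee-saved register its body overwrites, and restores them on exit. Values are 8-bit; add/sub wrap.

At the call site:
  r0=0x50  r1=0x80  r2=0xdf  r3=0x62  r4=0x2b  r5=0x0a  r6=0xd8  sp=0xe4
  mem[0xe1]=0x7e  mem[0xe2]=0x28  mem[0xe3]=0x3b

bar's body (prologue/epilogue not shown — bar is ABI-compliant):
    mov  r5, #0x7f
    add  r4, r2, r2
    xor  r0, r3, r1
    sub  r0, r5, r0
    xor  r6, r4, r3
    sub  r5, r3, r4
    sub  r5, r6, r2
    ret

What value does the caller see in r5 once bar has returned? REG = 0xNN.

REG = 0x0a

prologue: push r0 -> mem[0xe3]=0x50, sp=0xe3
prologue: push r4 -> mem[0xe2]=0x2b, sp=0xe2
prologue: push r5 -> mem[0xe1]=0x0a, sp=0xe1
body[0] mov  r5, #0x7f -> r5=0x7f
body[1] add  r4, r2, r2 -> r4=0xbe
body[2] xor  r0, r3, r1 -> r0=0xe2
body[3] sub  r0, r5, r0 -> r0=0x9d
body[4] xor  r6, r4, r3 -> r6=0xdc
body[5] sub  r5, r3, r4 -> r5=0xa4
body[6] sub  r5, r6, r2 -> r5=0xfd
epilogue: pop r5=0x0a, sp=0xe2
epilogue: pop r4=0x2b, sp=0xe3
epilogue: pop r0=0x50, sp=0xe4
r5 is callee-saved -> restored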